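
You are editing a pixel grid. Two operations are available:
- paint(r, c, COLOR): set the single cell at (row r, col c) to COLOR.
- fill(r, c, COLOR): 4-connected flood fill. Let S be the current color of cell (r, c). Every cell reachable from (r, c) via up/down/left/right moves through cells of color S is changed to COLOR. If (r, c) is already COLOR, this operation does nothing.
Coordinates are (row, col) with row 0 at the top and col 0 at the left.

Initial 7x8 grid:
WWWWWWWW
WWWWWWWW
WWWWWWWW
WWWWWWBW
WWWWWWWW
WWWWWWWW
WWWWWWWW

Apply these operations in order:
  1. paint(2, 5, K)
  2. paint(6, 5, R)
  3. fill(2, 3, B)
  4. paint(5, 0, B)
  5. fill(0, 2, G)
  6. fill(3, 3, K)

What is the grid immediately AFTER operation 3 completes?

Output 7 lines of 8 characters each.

After op 1 paint(2,5,K):
WWWWWWWW
WWWWWWWW
WWWWWKWW
WWWWWWBW
WWWWWWWW
WWWWWWWW
WWWWWWWW
After op 2 paint(6,5,R):
WWWWWWWW
WWWWWWWW
WWWWWKWW
WWWWWWBW
WWWWWWWW
WWWWWWWW
WWWWWRWW
After op 3 fill(2,3,B) [53 cells changed]:
BBBBBBBB
BBBBBBBB
BBBBBKBB
BBBBBBBB
BBBBBBBB
BBBBBBBB
BBBBBRBB

Answer: BBBBBBBB
BBBBBBBB
BBBBBKBB
BBBBBBBB
BBBBBBBB
BBBBBBBB
BBBBBRBB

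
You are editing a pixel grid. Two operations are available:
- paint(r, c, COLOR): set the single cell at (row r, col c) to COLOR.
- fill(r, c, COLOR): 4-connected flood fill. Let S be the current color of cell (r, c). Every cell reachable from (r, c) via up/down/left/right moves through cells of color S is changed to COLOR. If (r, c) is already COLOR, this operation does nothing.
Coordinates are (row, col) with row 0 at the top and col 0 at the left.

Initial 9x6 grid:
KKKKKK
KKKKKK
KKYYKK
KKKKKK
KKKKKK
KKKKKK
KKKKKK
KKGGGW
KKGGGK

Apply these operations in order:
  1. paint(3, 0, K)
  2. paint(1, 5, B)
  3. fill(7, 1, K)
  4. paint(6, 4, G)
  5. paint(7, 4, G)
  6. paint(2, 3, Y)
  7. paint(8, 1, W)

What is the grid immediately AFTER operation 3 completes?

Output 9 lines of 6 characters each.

After op 1 paint(3,0,K):
KKKKKK
KKKKKK
KKYYKK
KKKKKK
KKKKKK
KKKKKK
KKKKKK
KKGGGW
KKGGGK
After op 2 paint(1,5,B):
KKKKKK
KKKKKB
KKYYKK
KKKKKK
KKKKKK
KKKKKK
KKKKKK
KKGGGW
KKGGGK
After op 3 fill(7,1,K) [0 cells changed]:
KKKKKK
KKKKKB
KKYYKK
KKKKKK
KKKKKK
KKKKKK
KKKKKK
KKGGGW
KKGGGK

Answer: KKKKKK
KKKKKB
KKYYKK
KKKKKK
KKKKKK
KKKKKK
KKKKKK
KKGGGW
KKGGGK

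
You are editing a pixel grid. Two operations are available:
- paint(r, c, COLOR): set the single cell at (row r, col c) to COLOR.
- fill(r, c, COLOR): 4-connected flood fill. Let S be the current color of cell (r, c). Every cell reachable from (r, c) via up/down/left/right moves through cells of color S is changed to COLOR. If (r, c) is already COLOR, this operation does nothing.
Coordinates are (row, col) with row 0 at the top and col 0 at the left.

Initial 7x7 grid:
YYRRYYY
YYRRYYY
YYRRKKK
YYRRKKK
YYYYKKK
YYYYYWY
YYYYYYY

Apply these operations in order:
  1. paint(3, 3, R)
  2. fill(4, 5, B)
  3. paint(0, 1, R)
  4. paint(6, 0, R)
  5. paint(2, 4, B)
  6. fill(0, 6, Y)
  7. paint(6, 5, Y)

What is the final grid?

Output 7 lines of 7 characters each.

After op 1 paint(3,3,R):
YYRRYYY
YYRRYYY
YYRRKKK
YYRRKKK
YYYYKKK
YYYYYWY
YYYYYYY
After op 2 fill(4,5,B) [9 cells changed]:
YYRRYYY
YYRRYYY
YYRRBBB
YYRRBBB
YYYYBBB
YYYYYWY
YYYYYYY
After op 3 paint(0,1,R):
YRRRYYY
YYRRYYY
YYRRBBB
YYRRBBB
YYYYBBB
YYYYYWY
YYYYYYY
After op 4 paint(6,0,R):
YRRRYYY
YYRRYYY
YYRRBBB
YYRRBBB
YYYYBBB
YYYYYWY
RYYYYYY
After op 5 paint(2,4,B):
YRRRYYY
YYRRYYY
YYRRBBB
YYRRBBB
YYYYBBB
YYYYYWY
RYYYYYY
After op 6 fill(0,6,Y) [0 cells changed]:
YRRRYYY
YYRRYYY
YYRRBBB
YYRRBBB
YYYYBBB
YYYYYWY
RYYYYYY
After op 7 paint(6,5,Y):
YRRRYYY
YYRRYYY
YYRRBBB
YYRRBBB
YYYYBBB
YYYYYWY
RYYYYYY

Answer: YRRRYYY
YYRRYYY
YYRRBBB
YYRRBBB
YYYYBBB
YYYYYWY
RYYYYYY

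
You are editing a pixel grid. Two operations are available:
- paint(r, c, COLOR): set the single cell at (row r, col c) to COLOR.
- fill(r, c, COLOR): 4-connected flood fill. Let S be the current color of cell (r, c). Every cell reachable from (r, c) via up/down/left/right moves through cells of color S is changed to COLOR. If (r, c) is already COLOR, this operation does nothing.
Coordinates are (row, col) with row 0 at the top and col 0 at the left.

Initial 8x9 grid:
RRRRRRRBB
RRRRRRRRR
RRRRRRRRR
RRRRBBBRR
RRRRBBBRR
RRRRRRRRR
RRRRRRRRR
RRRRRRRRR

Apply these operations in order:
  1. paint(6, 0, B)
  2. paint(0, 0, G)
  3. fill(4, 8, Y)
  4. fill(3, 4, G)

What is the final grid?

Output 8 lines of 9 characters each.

After op 1 paint(6,0,B):
RRRRRRRBB
RRRRRRRRR
RRRRRRRRR
RRRRBBBRR
RRRRBBBRR
RRRRRRRRR
BRRRRRRRR
RRRRRRRRR
After op 2 paint(0,0,G):
GRRRRRRBB
RRRRRRRRR
RRRRRRRRR
RRRRBBBRR
RRRRBBBRR
RRRRRRRRR
BRRRRRRRR
RRRRRRRRR
After op 3 fill(4,8,Y) [62 cells changed]:
GYYYYYYBB
YYYYYYYYY
YYYYYYYYY
YYYYBBBYY
YYYYBBBYY
YYYYYYYYY
BYYYYYYYY
YYYYYYYYY
After op 4 fill(3,4,G) [6 cells changed]:
GYYYYYYBB
YYYYYYYYY
YYYYYYYYY
YYYYGGGYY
YYYYGGGYY
YYYYYYYYY
BYYYYYYYY
YYYYYYYYY

Answer: GYYYYYYBB
YYYYYYYYY
YYYYYYYYY
YYYYGGGYY
YYYYGGGYY
YYYYYYYYY
BYYYYYYYY
YYYYYYYYY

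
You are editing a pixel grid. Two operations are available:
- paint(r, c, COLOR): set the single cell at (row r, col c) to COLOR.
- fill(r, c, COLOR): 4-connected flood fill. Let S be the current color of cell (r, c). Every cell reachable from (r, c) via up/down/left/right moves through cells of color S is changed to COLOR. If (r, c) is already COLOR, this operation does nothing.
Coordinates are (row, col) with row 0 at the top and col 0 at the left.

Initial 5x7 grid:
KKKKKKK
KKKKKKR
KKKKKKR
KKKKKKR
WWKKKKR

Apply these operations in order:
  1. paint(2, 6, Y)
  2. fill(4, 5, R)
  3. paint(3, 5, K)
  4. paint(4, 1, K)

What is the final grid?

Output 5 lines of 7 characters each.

After op 1 paint(2,6,Y):
KKKKKKK
KKKKKKR
KKKKKKY
KKKKKKR
WWKKKKR
After op 2 fill(4,5,R) [29 cells changed]:
RRRRRRR
RRRRRRR
RRRRRRY
RRRRRRR
WWRRRRR
After op 3 paint(3,5,K):
RRRRRRR
RRRRRRR
RRRRRRY
RRRRRKR
WWRRRRR
After op 4 paint(4,1,K):
RRRRRRR
RRRRRRR
RRRRRRY
RRRRRKR
WKRRRRR

Answer: RRRRRRR
RRRRRRR
RRRRRRY
RRRRRKR
WKRRRRR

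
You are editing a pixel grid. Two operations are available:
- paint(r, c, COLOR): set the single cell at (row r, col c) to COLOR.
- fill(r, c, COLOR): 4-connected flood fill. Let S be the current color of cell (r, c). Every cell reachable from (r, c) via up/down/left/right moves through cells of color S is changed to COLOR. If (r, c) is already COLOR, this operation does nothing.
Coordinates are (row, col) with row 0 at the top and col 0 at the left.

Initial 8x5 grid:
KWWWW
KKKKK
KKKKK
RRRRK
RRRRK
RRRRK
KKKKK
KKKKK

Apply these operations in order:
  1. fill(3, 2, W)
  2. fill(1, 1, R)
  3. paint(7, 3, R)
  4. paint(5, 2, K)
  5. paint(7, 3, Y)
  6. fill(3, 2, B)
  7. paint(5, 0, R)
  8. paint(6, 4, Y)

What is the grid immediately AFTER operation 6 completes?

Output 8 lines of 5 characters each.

After op 1 fill(3,2,W) [12 cells changed]:
KWWWW
KKKKK
KKKKK
WWWWK
WWWWK
WWWWK
KKKKK
KKKKK
After op 2 fill(1,1,R) [24 cells changed]:
RWWWW
RRRRR
RRRRR
WWWWR
WWWWR
WWWWR
RRRRR
RRRRR
After op 3 paint(7,3,R):
RWWWW
RRRRR
RRRRR
WWWWR
WWWWR
WWWWR
RRRRR
RRRRR
After op 4 paint(5,2,K):
RWWWW
RRRRR
RRRRR
WWWWR
WWWWR
WWKWR
RRRRR
RRRRR
After op 5 paint(7,3,Y):
RWWWW
RRRRR
RRRRR
WWWWR
WWWWR
WWKWR
RRRRR
RRRYR
After op 6 fill(3,2,B) [11 cells changed]:
RWWWW
RRRRR
RRRRR
BBBBR
BBBBR
BBKBR
RRRRR
RRRYR

Answer: RWWWW
RRRRR
RRRRR
BBBBR
BBBBR
BBKBR
RRRRR
RRRYR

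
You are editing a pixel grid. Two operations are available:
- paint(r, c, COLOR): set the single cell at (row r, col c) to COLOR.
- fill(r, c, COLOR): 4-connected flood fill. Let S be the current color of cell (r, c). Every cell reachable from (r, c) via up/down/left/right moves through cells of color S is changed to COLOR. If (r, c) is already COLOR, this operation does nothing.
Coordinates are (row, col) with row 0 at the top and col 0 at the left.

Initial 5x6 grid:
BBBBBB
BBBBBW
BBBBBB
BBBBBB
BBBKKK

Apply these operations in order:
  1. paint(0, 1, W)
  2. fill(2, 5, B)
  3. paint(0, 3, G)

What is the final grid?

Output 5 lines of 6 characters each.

Answer: BWBGBB
BBBBBW
BBBBBB
BBBBBB
BBBKKK

Derivation:
After op 1 paint(0,1,W):
BWBBBB
BBBBBW
BBBBBB
BBBBBB
BBBKKK
After op 2 fill(2,5,B) [0 cells changed]:
BWBBBB
BBBBBW
BBBBBB
BBBBBB
BBBKKK
After op 3 paint(0,3,G):
BWBGBB
BBBBBW
BBBBBB
BBBBBB
BBBKKK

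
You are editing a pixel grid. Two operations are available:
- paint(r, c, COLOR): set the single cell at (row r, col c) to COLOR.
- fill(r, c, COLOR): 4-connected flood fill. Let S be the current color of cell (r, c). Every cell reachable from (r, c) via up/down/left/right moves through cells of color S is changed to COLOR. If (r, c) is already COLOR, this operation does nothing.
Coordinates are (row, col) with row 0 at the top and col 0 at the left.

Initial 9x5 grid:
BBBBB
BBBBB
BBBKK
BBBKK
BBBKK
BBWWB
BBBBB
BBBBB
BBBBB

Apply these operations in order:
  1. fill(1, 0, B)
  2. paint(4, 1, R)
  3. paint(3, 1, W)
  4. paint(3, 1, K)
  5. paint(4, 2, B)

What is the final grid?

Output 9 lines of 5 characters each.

Answer: BBBBB
BBBBB
BBBKK
BKBKK
BRBKK
BBWWB
BBBBB
BBBBB
BBBBB

Derivation:
After op 1 fill(1,0,B) [0 cells changed]:
BBBBB
BBBBB
BBBKK
BBBKK
BBBKK
BBWWB
BBBBB
BBBBB
BBBBB
After op 2 paint(4,1,R):
BBBBB
BBBBB
BBBKK
BBBKK
BRBKK
BBWWB
BBBBB
BBBBB
BBBBB
After op 3 paint(3,1,W):
BBBBB
BBBBB
BBBKK
BWBKK
BRBKK
BBWWB
BBBBB
BBBBB
BBBBB
After op 4 paint(3,1,K):
BBBBB
BBBBB
BBBKK
BKBKK
BRBKK
BBWWB
BBBBB
BBBBB
BBBBB
After op 5 paint(4,2,B):
BBBBB
BBBBB
BBBKK
BKBKK
BRBKK
BBWWB
BBBBB
BBBBB
BBBBB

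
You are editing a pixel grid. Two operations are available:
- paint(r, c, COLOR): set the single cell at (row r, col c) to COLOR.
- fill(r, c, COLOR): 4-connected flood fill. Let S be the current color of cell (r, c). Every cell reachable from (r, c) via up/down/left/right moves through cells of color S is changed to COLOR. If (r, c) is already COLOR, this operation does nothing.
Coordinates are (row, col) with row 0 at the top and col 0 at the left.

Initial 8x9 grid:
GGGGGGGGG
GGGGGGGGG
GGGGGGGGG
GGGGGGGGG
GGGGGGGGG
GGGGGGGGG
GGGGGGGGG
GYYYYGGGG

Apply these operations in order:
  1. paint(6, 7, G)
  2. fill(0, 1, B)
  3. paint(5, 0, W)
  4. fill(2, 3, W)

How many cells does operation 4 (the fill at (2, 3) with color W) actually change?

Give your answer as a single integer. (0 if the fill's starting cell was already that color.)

Answer: 67

Derivation:
After op 1 paint(6,7,G):
GGGGGGGGG
GGGGGGGGG
GGGGGGGGG
GGGGGGGGG
GGGGGGGGG
GGGGGGGGG
GGGGGGGGG
GYYYYGGGG
After op 2 fill(0,1,B) [68 cells changed]:
BBBBBBBBB
BBBBBBBBB
BBBBBBBBB
BBBBBBBBB
BBBBBBBBB
BBBBBBBBB
BBBBBBBBB
BYYYYBBBB
After op 3 paint(5,0,W):
BBBBBBBBB
BBBBBBBBB
BBBBBBBBB
BBBBBBBBB
BBBBBBBBB
WBBBBBBBB
BBBBBBBBB
BYYYYBBBB
After op 4 fill(2,3,W) [67 cells changed]:
WWWWWWWWW
WWWWWWWWW
WWWWWWWWW
WWWWWWWWW
WWWWWWWWW
WWWWWWWWW
WWWWWWWWW
WYYYYWWWW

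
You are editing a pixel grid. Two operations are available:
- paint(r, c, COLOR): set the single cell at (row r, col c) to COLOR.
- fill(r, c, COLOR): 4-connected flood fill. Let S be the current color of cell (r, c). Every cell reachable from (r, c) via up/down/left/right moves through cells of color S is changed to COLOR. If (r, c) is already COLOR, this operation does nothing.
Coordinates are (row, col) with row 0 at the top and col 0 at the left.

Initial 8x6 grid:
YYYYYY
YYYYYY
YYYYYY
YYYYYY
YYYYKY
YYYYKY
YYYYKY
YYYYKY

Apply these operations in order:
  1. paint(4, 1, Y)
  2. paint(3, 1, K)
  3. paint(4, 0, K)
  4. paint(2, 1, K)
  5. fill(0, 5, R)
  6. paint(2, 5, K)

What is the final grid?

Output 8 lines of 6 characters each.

After op 1 paint(4,1,Y):
YYYYYY
YYYYYY
YYYYYY
YYYYYY
YYYYKY
YYYYKY
YYYYKY
YYYYKY
After op 2 paint(3,1,K):
YYYYYY
YYYYYY
YYYYYY
YKYYYY
YYYYKY
YYYYKY
YYYYKY
YYYYKY
After op 3 paint(4,0,K):
YYYYYY
YYYYYY
YYYYYY
YKYYYY
KYYYKY
YYYYKY
YYYYKY
YYYYKY
After op 4 paint(2,1,K):
YYYYYY
YYYYYY
YKYYYY
YKYYYY
KYYYKY
YYYYKY
YYYYKY
YYYYKY
After op 5 fill(0,5,R) [41 cells changed]:
RRRRRR
RRRRRR
RKRRRR
RKRRRR
KRRRKR
RRRRKR
RRRRKR
RRRRKR
After op 6 paint(2,5,K):
RRRRRR
RRRRRR
RKRRRK
RKRRRR
KRRRKR
RRRRKR
RRRRKR
RRRRKR

Answer: RRRRRR
RRRRRR
RKRRRK
RKRRRR
KRRRKR
RRRRKR
RRRRKR
RRRRKR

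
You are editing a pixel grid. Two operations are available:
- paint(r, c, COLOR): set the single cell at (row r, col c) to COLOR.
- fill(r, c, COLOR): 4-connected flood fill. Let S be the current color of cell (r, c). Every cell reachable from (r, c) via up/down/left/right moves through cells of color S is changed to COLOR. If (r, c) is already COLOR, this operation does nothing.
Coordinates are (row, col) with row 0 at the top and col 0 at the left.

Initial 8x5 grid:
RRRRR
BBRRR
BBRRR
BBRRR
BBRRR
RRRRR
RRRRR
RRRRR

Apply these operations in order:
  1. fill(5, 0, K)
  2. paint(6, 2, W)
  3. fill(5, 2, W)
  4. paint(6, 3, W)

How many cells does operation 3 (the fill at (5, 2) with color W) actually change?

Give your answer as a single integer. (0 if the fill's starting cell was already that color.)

Answer: 31

Derivation:
After op 1 fill(5,0,K) [32 cells changed]:
KKKKK
BBKKK
BBKKK
BBKKK
BBKKK
KKKKK
KKKKK
KKKKK
After op 2 paint(6,2,W):
KKKKK
BBKKK
BBKKK
BBKKK
BBKKK
KKKKK
KKWKK
KKKKK
After op 3 fill(5,2,W) [31 cells changed]:
WWWWW
BBWWW
BBWWW
BBWWW
BBWWW
WWWWW
WWWWW
WWWWW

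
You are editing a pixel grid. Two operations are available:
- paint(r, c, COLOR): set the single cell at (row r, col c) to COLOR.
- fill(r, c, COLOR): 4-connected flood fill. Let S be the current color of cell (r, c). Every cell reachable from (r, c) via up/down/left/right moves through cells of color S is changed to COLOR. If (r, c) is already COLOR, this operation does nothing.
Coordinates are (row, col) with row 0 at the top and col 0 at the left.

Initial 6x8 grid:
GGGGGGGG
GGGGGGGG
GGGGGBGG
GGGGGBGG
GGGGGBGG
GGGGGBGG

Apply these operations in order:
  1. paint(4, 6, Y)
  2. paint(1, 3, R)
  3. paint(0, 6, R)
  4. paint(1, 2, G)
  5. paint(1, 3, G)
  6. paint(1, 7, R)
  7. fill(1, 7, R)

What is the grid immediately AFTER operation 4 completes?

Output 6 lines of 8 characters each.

Answer: GGGGGGRG
GGGRGGGG
GGGGGBGG
GGGGGBGG
GGGGGBYG
GGGGGBGG

Derivation:
After op 1 paint(4,6,Y):
GGGGGGGG
GGGGGGGG
GGGGGBGG
GGGGGBGG
GGGGGBYG
GGGGGBGG
After op 2 paint(1,3,R):
GGGGGGGG
GGGRGGGG
GGGGGBGG
GGGGGBGG
GGGGGBYG
GGGGGBGG
After op 3 paint(0,6,R):
GGGGGGRG
GGGRGGGG
GGGGGBGG
GGGGGBGG
GGGGGBYG
GGGGGBGG
After op 4 paint(1,2,G):
GGGGGGRG
GGGRGGGG
GGGGGBGG
GGGGGBGG
GGGGGBYG
GGGGGBGG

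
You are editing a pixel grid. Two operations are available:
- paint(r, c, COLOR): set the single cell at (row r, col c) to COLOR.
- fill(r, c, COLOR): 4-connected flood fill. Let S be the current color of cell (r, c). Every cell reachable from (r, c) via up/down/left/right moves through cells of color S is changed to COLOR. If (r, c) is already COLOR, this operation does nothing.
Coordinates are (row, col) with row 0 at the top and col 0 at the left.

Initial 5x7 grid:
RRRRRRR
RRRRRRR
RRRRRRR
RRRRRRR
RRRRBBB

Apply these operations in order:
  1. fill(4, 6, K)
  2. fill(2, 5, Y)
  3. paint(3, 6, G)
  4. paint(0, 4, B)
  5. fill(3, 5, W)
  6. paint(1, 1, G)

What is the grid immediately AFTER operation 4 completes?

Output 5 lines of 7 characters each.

After op 1 fill(4,6,K) [3 cells changed]:
RRRRRRR
RRRRRRR
RRRRRRR
RRRRRRR
RRRRKKK
After op 2 fill(2,5,Y) [32 cells changed]:
YYYYYYY
YYYYYYY
YYYYYYY
YYYYYYY
YYYYKKK
After op 3 paint(3,6,G):
YYYYYYY
YYYYYYY
YYYYYYY
YYYYYYG
YYYYKKK
After op 4 paint(0,4,B):
YYYYBYY
YYYYYYY
YYYYYYY
YYYYYYG
YYYYKKK

Answer: YYYYBYY
YYYYYYY
YYYYYYY
YYYYYYG
YYYYKKK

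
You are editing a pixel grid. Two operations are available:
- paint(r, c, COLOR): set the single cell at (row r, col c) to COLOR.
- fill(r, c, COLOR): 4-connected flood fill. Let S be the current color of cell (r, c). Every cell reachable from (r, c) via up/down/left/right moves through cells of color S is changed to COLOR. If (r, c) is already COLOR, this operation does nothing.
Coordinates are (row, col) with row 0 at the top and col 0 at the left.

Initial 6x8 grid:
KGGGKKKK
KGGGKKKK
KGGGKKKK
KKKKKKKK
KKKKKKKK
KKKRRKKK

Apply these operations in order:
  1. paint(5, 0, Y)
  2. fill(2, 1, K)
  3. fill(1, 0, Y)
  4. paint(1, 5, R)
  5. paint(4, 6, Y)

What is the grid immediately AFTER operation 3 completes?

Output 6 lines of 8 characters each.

After op 1 paint(5,0,Y):
KGGGKKKK
KGGGKKKK
KGGGKKKK
KKKKKKKK
KKKKKKKK
YKKRRKKK
After op 2 fill(2,1,K) [9 cells changed]:
KKKKKKKK
KKKKKKKK
KKKKKKKK
KKKKKKKK
KKKKKKKK
YKKRRKKK
After op 3 fill(1,0,Y) [45 cells changed]:
YYYYYYYY
YYYYYYYY
YYYYYYYY
YYYYYYYY
YYYYYYYY
YYYRRYYY

Answer: YYYYYYYY
YYYYYYYY
YYYYYYYY
YYYYYYYY
YYYYYYYY
YYYRRYYY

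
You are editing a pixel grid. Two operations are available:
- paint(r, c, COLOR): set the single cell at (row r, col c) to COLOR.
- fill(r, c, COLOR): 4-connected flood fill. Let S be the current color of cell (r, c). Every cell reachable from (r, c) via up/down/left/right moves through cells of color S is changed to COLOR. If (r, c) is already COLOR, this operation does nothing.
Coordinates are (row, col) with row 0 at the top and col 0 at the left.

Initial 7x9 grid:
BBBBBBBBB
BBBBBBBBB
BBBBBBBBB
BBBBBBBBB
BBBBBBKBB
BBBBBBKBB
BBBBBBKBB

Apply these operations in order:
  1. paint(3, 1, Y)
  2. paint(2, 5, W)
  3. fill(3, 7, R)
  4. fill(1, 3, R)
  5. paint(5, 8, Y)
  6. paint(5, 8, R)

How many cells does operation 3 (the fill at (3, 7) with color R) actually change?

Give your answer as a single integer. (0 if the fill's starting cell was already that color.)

After op 1 paint(3,1,Y):
BBBBBBBBB
BBBBBBBBB
BBBBBBBBB
BYBBBBBBB
BBBBBBKBB
BBBBBBKBB
BBBBBBKBB
After op 2 paint(2,5,W):
BBBBBBBBB
BBBBBBBBB
BBBBBWBBB
BYBBBBBBB
BBBBBBKBB
BBBBBBKBB
BBBBBBKBB
After op 3 fill(3,7,R) [58 cells changed]:
RRRRRRRRR
RRRRRRRRR
RRRRRWRRR
RYRRRRRRR
RRRRRRKRR
RRRRRRKRR
RRRRRRKRR

Answer: 58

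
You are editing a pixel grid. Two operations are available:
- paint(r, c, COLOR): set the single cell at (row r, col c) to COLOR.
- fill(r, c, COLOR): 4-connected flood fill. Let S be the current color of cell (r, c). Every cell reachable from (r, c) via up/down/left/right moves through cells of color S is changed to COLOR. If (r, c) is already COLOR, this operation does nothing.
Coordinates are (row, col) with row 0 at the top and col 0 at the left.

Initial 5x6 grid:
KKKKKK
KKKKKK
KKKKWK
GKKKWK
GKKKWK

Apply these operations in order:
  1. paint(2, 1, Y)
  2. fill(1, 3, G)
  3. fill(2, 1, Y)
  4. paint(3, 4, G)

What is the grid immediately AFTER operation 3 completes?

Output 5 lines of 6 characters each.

Answer: GGGGGG
GGGGGG
GYGGWG
GGGGWG
GGGGWG

Derivation:
After op 1 paint(2,1,Y):
KKKKKK
KKKKKK
KYKKWK
GKKKWK
GKKKWK
After op 2 fill(1,3,G) [24 cells changed]:
GGGGGG
GGGGGG
GYGGWG
GGGGWG
GGGGWG
After op 3 fill(2,1,Y) [0 cells changed]:
GGGGGG
GGGGGG
GYGGWG
GGGGWG
GGGGWG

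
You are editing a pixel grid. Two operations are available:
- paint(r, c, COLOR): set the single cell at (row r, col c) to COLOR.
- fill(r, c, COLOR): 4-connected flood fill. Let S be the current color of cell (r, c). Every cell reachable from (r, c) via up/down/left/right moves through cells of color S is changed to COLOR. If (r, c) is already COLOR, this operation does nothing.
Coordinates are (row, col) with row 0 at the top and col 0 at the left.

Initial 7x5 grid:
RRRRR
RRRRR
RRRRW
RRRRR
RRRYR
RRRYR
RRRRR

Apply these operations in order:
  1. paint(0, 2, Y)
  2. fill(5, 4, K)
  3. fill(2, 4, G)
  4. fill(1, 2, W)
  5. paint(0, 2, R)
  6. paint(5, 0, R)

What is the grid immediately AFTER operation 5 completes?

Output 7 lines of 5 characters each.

After op 1 paint(0,2,Y):
RRYRR
RRRRR
RRRRW
RRRRR
RRRYR
RRRYR
RRRRR
After op 2 fill(5,4,K) [31 cells changed]:
KKYKK
KKKKK
KKKKW
KKKKK
KKKYK
KKKYK
KKKKK
After op 3 fill(2,4,G) [1 cells changed]:
KKYKK
KKKKK
KKKKG
KKKKK
KKKYK
KKKYK
KKKKK
After op 4 fill(1,2,W) [31 cells changed]:
WWYWW
WWWWW
WWWWG
WWWWW
WWWYW
WWWYW
WWWWW
After op 5 paint(0,2,R):
WWRWW
WWWWW
WWWWG
WWWWW
WWWYW
WWWYW
WWWWW

Answer: WWRWW
WWWWW
WWWWG
WWWWW
WWWYW
WWWYW
WWWWW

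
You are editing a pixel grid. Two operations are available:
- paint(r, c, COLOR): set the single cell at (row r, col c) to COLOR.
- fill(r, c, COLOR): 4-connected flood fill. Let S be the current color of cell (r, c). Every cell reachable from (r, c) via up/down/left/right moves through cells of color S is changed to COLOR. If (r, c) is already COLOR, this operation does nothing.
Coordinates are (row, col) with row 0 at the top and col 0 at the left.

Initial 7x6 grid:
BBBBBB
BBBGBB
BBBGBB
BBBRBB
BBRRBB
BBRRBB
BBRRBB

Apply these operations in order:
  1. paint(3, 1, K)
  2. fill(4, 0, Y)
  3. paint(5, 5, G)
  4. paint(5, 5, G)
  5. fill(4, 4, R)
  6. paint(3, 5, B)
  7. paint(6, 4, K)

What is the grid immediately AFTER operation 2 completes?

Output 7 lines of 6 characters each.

Answer: YYYYYY
YYYGYY
YYYGYY
YKYRYY
YYRRYY
YYRRYY
YYRRYY

Derivation:
After op 1 paint(3,1,K):
BBBBBB
BBBGBB
BBBGBB
BKBRBB
BBRRBB
BBRRBB
BBRRBB
After op 2 fill(4,0,Y) [32 cells changed]:
YYYYYY
YYYGYY
YYYGYY
YKYRYY
YYRRYY
YYRRYY
YYRRYY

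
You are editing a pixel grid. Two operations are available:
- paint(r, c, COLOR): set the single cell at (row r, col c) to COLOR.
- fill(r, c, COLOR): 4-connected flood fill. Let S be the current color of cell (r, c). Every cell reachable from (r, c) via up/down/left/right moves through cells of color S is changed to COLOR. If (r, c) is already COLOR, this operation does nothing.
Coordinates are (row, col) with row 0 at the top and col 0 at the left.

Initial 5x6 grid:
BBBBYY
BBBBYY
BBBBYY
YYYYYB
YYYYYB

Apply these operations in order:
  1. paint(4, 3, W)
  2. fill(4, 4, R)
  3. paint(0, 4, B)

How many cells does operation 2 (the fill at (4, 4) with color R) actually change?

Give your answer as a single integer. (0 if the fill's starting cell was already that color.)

Answer: 15

Derivation:
After op 1 paint(4,3,W):
BBBBYY
BBBBYY
BBBBYY
YYYYYB
YYYWYB
After op 2 fill(4,4,R) [15 cells changed]:
BBBBRR
BBBBRR
BBBBRR
RRRRRB
RRRWRB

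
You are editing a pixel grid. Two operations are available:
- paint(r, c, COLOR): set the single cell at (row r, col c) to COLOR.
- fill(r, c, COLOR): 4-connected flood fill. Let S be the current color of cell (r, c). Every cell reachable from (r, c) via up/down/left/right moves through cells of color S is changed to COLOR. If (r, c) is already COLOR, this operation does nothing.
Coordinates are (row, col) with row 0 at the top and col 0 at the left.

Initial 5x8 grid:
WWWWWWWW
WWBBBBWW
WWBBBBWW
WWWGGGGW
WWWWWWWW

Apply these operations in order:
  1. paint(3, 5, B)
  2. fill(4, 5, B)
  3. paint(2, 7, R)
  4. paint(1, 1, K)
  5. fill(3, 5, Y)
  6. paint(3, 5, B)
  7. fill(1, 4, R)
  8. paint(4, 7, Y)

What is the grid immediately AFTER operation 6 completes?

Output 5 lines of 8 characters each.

Answer: YYYYYYYY
YKYYYYYY
YYYYYYYR
YYYGGBGY
YYYYYYYY

Derivation:
After op 1 paint(3,5,B):
WWWWWWWW
WWBBBBWW
WWBBBBWW
WWWGGBGW
WWWWWWWW
After op 2 fill(4,5,B) [28 cells changed]:
BBBBBBBB
BBBBBBBB
BBBBBBBB
BBBGGBGB
BBBBBBBB
After op 3 paint(2,7,R):
BBBBBBBB
BBBBBBBB
BBBBBBBR
BBBGGBGB
BBBBBBBB
After op 4 paint(1,1,K):
BBBBBBBB
BKBBBBBB
BBBBBBBR
BBBGGBGB
BBBBBBBB
After op 5 fill(3,5,Y) [35 cells changed]:
YYYYYYYY
YKYYYYYY
YYYYYYYR
YYYGGYGY
YYYYYYYY
After op 6 paint(3,5,B):
YYYYYYYY
YKYYYYYY
YYYYYYYR
YYYGGBGY
YYYYYYYY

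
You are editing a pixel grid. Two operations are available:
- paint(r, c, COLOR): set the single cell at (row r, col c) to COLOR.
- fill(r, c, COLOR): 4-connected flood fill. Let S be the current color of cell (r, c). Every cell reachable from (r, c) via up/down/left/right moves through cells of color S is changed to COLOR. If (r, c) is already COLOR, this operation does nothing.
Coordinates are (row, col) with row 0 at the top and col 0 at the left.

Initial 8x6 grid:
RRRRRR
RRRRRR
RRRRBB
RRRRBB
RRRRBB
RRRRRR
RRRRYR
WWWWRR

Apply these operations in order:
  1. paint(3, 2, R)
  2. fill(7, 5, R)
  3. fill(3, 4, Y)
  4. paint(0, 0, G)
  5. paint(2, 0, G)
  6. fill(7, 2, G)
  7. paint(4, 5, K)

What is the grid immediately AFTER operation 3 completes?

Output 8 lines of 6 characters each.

Answer: RRRRRR
RRRRRR
RRRRYY
RRRRYY
RRRRYY
RRRRRR
RRRRYR
WWWWRR

Derivation:
After op 1 paint(3,2,R):
RRRRRR
RRRRRR
RRRRBB
RRRRBB
RRRRBB
RRRRRR
RRRRYR
WWWWRR
After op 2 fill(7,5,R) [0 cells changed]:
RRRRRR
RRRRRR
RRRRBB
RRRRBB
RRRRBB
RRRRRR
RRRRYR
WWWWRR
After op 3 fill(3,4,Y) [6 cells changed]:
RRRRRR
RRRRRR
RRRRYY
RRRRYY
RRRRYY
RRRRRR
RRRRYR
WWWWRR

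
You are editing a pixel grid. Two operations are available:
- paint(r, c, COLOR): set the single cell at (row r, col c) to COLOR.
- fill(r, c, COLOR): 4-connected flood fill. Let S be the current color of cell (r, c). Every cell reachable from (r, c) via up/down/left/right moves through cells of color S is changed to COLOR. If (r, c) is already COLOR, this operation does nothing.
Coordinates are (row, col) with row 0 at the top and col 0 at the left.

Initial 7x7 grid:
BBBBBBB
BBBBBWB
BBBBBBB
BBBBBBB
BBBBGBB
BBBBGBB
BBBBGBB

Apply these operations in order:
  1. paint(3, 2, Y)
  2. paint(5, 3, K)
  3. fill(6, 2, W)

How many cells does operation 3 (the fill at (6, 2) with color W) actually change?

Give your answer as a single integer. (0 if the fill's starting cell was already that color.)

After op 1 paint(3,2,Y):
BBBBBBB
BBBBBWB
BBBBBBB
BBYBBBB
BBBBGBB
BBBBGBB
BBBBGBB
After op 2 paint(5,3,K):
BBBBBBB
BBBBBWB
BBBBBBB
BBYBBBB
BBBBGBB
BBBKGBB
BBBBGBB
After op 3 fill(6,2,W) [43 cells changed]:
WWWWWWW
WWWWWWW
WWWWWWW
WWYWWWW
WWWWGWW
WWWKGWW
WWWWGWW

Answer: 43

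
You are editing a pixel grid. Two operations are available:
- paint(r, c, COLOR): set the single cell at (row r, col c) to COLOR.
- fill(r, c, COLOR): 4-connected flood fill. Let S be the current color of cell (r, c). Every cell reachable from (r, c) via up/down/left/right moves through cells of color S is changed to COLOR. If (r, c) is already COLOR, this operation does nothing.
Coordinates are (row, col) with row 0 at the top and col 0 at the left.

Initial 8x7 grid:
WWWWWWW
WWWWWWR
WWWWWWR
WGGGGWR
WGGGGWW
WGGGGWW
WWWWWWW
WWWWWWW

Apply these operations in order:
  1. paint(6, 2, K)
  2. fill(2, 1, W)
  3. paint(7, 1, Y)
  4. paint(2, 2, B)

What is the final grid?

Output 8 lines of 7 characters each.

Answer: WWWWWWW
WWWWWWR
WWBWWWR
WGGGGWR
WGGGGWW
WGGGGWW
WWKWWWW
WYWWWWW

Derivation:
After op 1 paint(6,2,K):
WWWWWWW
WWWWWWR
WWWWWWR
WGGGGWR
WGGGGWW
WGGGGWW
WWKWWWW
WWWWWWW
After op 2 fill(2,1,W) [0 cells changed]:
WWWWWWW
WWWWWWR
WWWWWWR
WGGGGWR
WGGGGWW
WGGGGWW
WWKWWWW
WWWWWWW
After op 3 paint(7,1,Y):
WWWWWWW
WWWWWWR
WWWWWWR
WGGGGWR
WGGGGWW
WGGGGWW
WWKWWWW
WYWWWWW
After op 4 paint(2,2,B):
WWWWWWW
WWWWWWR
WWBWWWR
WGGGGWR
WGGGGWW
WGGGGWW
WWKWWWW
WYWWWWW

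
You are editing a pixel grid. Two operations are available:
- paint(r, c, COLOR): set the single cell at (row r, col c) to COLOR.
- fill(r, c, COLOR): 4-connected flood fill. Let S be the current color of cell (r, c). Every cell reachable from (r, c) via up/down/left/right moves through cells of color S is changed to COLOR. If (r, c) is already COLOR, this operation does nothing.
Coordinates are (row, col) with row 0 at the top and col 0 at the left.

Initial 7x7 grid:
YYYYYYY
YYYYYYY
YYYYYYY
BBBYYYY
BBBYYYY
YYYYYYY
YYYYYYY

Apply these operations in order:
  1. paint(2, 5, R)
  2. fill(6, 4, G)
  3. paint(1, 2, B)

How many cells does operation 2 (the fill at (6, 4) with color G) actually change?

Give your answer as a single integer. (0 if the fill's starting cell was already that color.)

Answer: 42

Derivation:
After op 1 paint(2,5,R):
YYYYYYY
YYYYYYY
YYYYYRY
BBBYYYY
BBBYYYY
YYYYYYY
YYYYYYY
After op 2 fill(6,4,G) [42 cells changed]:
GGGGGGG
GGGGGGG
GGGGGRG
BBBGGGG
BBBGGGG
GGGGGGG
GGGGGGG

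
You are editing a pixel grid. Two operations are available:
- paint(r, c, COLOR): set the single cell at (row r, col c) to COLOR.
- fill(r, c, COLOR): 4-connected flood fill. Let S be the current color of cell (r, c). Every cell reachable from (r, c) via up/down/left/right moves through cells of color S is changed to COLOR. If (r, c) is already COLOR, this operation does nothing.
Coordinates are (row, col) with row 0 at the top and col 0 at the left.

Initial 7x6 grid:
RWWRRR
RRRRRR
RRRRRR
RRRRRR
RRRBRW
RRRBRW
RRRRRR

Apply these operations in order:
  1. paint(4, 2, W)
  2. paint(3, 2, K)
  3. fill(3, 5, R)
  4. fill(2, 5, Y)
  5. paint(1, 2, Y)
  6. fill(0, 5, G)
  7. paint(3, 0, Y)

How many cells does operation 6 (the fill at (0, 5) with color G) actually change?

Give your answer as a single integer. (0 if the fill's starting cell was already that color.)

Answer: 34

Derivation:
After op 1 paint(4,2,W):
RWWRRR
RRRRRR
RRRRRR
RRRRRR
RRWBRW
RRRBRW
RRRRRR
After op 2 paint(3,2,K):
RWWRRR
RRRRRR
RRRRRR
RRKRRR
RRWBRW
RRRBRW
RRRRRR
After op 3 fill(3,5,R) [0 cells changed]:
RWWRRR
RRRRRR
RRRRRR
RRKRRR
RRWBRW
RRRBRW
RRRRRR
After op 4 fill(2,5,Y) [34 cells changed]:
YWWYYY
YYYYYY
YYYYYY
YYKYYY
YYWBYW
YYYBYW
YYYYYY
After op 5 paint(1,2,Y):
YWWYYY
YYYYYY
YYYYYY
YYKYYY
YYWBYW
YYYBYW
YYYYYY
After op 6 fill(0,5,G) [34 cells changed]:
GWWGGG
GGGGGG
GGGGGG
GGKGGG
GGWBGW
GGGBGW
GGGGGG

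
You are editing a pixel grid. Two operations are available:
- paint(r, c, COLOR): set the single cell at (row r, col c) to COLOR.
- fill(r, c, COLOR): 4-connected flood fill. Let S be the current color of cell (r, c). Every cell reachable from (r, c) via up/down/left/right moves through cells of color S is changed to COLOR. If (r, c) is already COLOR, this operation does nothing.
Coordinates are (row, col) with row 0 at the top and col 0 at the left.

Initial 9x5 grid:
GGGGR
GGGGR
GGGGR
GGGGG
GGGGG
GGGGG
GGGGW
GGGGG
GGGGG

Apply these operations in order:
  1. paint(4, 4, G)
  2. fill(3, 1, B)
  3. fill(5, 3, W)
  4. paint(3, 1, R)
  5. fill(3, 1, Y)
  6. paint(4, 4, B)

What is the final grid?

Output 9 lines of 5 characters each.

Answer: WWWWR
WWWWR
WWWWR
WYWWW
WWWWB
WWWWW
WWWWW
WWWWW
WWWWW

Derivation:
After op 1 paint(4,4,G):
GGGGR
GGGGR
GGGGR
GGGGG
GGGGG
GGGGG
GGGGW
GGGGG
GGGGG
After op 2 fill(3,1,B) [41 cells changed]:
BBBBR
BBBBR
BBBBR
BBBBB
BBBBB
BBBBB
BBBBW
BBBBB
BBBBB
After op 3 fill(5,3,W) [41 cells changed]:
WWWWR
WWWWR
WWWWR
WWWWW
WWWWW
WWWWW
WWWWW
WWWWW
WWWWW
After op 4 paint(3,1,R):
WWWWR
WWWWR
WWWWR
WRWWW
WWWWW
WWWWW
WWWWW
WWWWW
WWWWW
After op 5 fill(3,1,Y) [1 cells changed]:
WWWWR
WWWWR
WWWWR
WYWWW
WWWWW
WWWWW
WWWWW
WWWWW
WWWWW
After op 6 paint(4,4,B):
WWWWR
WWWWR
WWWWR
WYWWW
WWWWB
WWWWW
WWWWW
WWWWW
WWWWW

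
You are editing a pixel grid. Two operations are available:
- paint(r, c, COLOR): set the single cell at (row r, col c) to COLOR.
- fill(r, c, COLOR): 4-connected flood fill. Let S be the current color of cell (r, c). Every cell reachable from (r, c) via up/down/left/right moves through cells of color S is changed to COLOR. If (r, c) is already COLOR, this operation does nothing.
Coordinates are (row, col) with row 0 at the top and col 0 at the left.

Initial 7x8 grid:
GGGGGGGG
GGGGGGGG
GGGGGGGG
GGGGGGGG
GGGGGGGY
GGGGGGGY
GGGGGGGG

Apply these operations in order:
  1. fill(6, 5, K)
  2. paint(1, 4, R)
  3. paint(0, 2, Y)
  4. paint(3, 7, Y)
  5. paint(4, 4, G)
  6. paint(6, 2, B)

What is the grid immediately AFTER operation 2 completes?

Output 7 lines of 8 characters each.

Answer: KKKKKKKK
KKKKRKKK
KKKKKKKK
KKKKKKKK
KKKKKKKY
KKKKKKKY
KKKKKKKK

Derivation:
After op 1 fill(6,5,K) [54 cells changed]:
KKKKKKKK
KKKKKKKK
KKKKKKKK
KKKKKKKK
KKKKKKKY
KKKKKKKY
KKKKKKKK
After op 2 paint(1,4,R):
KKKKKKKK
KKKKRKKK
KKKKKKKK
KKKKKKKK
KKKKKKKY
KKKKKKKY
KKKKKKKK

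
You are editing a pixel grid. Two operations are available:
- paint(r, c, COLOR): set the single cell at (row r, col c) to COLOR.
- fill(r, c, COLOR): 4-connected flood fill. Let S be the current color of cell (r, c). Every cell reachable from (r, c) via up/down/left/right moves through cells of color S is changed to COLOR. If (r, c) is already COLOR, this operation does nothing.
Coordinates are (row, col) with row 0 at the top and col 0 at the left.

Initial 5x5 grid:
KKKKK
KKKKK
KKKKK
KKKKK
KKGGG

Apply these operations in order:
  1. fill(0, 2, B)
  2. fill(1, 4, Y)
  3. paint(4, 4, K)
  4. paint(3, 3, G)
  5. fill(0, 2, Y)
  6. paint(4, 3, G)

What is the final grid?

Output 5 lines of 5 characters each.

Answer: YYYYY
YYYYY
YYYYY
YYYGY
YYGGK

Derivation:
After op 1 fill(0,2,B) [22 cells changed]:
BBBBB
BBBBB
BBBBB
BBBBB
BBGGG
After op 2 fill(1,4,Y) [22 cells changed]:
YYYYY
YYYYY
YYYYY
YYYYY
YYGGG
After op 3 paint(4,4,K):
YYYYY
YYYYY
YYYYY
YYYYY
YYGGK
After op 4 paint(3,3,G):
YYYYY
YYYYY
YYYYY
YYYGY
YYGGK
After op 5 fill(0,2,Y) [0 cells changed]:
YYYYY
YYYYY
YYYYY
YYYGY
YYGGK
After op 6 paint(4,3,G):
YYYYY
YYYYY
YYYYY
YYYGY
YYGGK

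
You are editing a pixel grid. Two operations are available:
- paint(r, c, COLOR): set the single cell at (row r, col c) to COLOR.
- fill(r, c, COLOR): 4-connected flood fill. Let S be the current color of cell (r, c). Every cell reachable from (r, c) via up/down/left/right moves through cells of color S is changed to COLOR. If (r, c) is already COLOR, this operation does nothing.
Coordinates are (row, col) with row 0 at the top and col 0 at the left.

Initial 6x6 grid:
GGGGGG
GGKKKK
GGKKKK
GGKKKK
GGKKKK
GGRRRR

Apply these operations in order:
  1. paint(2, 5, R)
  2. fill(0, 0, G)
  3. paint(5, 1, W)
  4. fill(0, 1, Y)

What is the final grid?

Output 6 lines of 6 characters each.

Answer: YYYYYY
YYKKKK
YYKKKR
YYKKKK
YYKKKK
YWRRRR

Derivation:
After op 1 paint(2,5,R):
GGGGGG
GGKKKK
GGKKKR
GGKKKK
GGKKKK
GGRRRR
After op 2 fill(0,0,G) [0 cells changed]:
GGGGGG
GGKKKK
GGKKKR
GGKKKK
GGKKKK
GGRRRR
After op 3 paint(5,1,W):
GGGGGG
GGKKKK
GGKKKR
GGKKKK
GGKKKK
GWRRRR
After op 4 fill(0,1,Y) [15 cells changed]:
YYYYYY
YYKKKK
YYKKKR
YYKKKK
YYKKKK
YWRRRR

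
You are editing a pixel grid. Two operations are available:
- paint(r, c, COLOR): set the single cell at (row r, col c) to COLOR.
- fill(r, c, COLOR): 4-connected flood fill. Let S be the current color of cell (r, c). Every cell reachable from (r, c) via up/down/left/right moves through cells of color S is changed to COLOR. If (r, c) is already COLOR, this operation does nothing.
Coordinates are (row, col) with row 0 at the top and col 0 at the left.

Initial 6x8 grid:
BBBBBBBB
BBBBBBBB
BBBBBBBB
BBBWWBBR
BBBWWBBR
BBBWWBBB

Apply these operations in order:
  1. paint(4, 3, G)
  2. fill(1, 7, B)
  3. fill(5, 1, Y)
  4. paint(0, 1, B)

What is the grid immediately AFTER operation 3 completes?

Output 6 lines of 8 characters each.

After op 1 paint(4,3,G):
BBBBBBBB
BBBBBBBB
BBBBBBBB
BBBWWBBR
BBBGWBBR
BBBWWBBB
After op 2 fill(1,7,B) [0 cells changed]:
BBBBBBBB
BBBBBBBB
BBBBBBBB
BBBWWBBR
BBBGWBBR
BBBWWBBB
After op 3 fill(5,1,Y) [40 cells changed]:
YYYYYYYY
YYYYYYYY
YYYYYYYY
YYYWWYYR
YYYGWYYR
YYYWWYYY

Answer: YYYYYYYY
YYYYYYYY
YYYYYYYY
YYYWWYYR
YYYGWYYR
YYYWWYYY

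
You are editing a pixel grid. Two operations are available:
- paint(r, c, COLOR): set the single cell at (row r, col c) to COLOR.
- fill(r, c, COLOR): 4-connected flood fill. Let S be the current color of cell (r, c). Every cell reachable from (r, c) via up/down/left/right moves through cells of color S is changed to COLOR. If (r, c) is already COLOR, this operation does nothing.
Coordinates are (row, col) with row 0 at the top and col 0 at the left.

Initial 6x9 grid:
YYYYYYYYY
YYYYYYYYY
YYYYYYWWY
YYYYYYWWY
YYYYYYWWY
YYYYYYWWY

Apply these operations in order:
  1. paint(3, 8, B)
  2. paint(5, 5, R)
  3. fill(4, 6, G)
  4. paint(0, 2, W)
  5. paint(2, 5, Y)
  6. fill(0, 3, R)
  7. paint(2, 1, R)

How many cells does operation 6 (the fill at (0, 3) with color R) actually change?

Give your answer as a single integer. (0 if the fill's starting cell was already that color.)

After op 1 paint(3,8,B):
YYYYYYYYY
YYYYYYYYY
YYYYYYWWY
YYYYYYWWB
YYYYYYWWY
YYYYYYWWY
After op 2 paint(5,5,R):
YYYYYYYYY
YYYYYYYYY
YYYYYYWWY
YYYYYYWWB
YYYYYYWWY
YYYYYRWWY
After op 3 fill(4,6,G) [8 cells changed]:
YYYYYYYYY
YYYYYYYYY
YYYYYYGGY
YYYYYYGGB
YYYYYYGGY
YYYYYRGGY
After op 4 paint(0,2,W):
YYWYYYYYY
YYYYYYYYY
YYYYYYGGY
YYYYYYGGB
YYYYYYGGY
YYYYYRGGY
After op 5 paint(2,5,Y):
YYWYYYYYY
YYYYYYYYY
YYYYYYGGY
YYYYYYGGB
YYYYYYGGY
YYYYYRGGY
After op 6 fill(0,3,R) [41 cells changed]:
RRWRRRRRR
RRRRRRRRR
RRRRRRGGR
RRRRRRGGB
RRRRRRGGY
RRRRRRGGY

Answer: 41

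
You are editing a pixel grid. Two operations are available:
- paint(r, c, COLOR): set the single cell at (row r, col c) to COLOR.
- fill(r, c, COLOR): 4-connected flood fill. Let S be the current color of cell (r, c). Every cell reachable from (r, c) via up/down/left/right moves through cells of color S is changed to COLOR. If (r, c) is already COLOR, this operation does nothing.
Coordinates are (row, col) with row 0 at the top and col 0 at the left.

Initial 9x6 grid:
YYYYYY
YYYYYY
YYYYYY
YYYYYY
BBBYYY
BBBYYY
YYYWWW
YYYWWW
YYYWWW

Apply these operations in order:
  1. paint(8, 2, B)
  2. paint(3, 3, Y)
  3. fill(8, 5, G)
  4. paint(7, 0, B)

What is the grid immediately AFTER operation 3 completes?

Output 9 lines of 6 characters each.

Answer: YYYYYY
YYYYYY
YYYYYY
YYYYYY
BBBYYY
BBBYYY
YYYGGG
YYYGGG
YYBGGG

Derivation:
After op 1 paint(8,2,B):
YYYYYY
YYYYYY
YYYYYY
YYYYYY
BBBYYY
BBBYYY
YYYWWW
YYYWWW
YYBWWW
After op 2 paint(3,3,Y):
YYYYYY
YYYYYY
YYYYYY
YYYYYY
BBBYYY
BBBYYY
YYYWWW
YYYWWW
YYBWWW
After op 3 fill(8,5,G) [9 cells changed]:
YYYYYY
YYYYYY
YYYYYY
YYYYYY
BBBYYY
BBBYYY
YYYGGG
YYYGGG
YYBGGG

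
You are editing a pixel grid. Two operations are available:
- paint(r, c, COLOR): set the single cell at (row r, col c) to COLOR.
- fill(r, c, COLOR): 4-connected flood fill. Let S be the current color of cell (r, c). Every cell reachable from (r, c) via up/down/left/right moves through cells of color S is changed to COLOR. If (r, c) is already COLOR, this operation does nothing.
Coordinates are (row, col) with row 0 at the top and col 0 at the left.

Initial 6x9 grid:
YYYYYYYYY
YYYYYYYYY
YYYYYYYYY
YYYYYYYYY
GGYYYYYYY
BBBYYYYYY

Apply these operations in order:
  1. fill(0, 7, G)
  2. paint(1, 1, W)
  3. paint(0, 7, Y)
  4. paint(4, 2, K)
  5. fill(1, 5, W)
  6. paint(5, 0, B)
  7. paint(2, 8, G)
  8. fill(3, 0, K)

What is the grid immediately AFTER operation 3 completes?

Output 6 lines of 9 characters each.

Answer: GGGGGGGYG
GWGGGGGGG
GGGGGGGGG
GGGGGGGGG
GGGGGGGGG
BBBGGGGGG

Derivation:
After op 1 fill(0,7,G) [49 cells changed]:
GGGGGGGGG
GGGGGGGGG
GGGGGGGGG
GGGGGGGGG
GGGGGGGGG
BBBGGGGGG
After op 2 paint(1,1,W):
GGGGGGGGG
GWGGGGGGG
GGGGGGGGG
GGGGGGGGG
GGGGGGGGG
BBBGGGGGG
After op 3 paint(0,7,Y):
GGGGGGGYG
GWGGGGGGG
GGGGGGGGG
GGGGGGGGG
GGGGGGGGG
BBBGGGGGG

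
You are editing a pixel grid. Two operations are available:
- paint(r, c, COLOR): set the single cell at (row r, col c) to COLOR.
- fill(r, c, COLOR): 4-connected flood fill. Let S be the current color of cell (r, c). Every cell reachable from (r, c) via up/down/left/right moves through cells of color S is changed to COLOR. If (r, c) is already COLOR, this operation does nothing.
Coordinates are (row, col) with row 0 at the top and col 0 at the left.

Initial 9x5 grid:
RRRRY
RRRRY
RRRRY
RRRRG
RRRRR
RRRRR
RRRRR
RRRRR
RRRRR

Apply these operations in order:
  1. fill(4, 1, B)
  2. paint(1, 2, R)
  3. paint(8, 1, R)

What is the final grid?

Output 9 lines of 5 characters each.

Answer: BBBBY
BBRBY
BBBBY
BBBBG
BBBBB
BBBBB
BBBBB
BBBBB
BRBBB

Derivation:
After op 1 fill(4,1,B) [41 cells changed]:
BBBBY
BBBBY
BBBBY
BBBBG
BBBBB
BBBBB
BBBBB
BBBBB
BBBBB
After op 2 paint(1,2,R):
BBBBY
BBRBY
BBBBY
BBBBG
BBBBB
BBBBB
BBBBB
BBBBB
BBBBB
After op 3 paint(8,1,R):
BBBBY
BBRBY
BBBBY
BBBBG
BBBBB
BBBBB
BBBBB
BBBBB
BRBBB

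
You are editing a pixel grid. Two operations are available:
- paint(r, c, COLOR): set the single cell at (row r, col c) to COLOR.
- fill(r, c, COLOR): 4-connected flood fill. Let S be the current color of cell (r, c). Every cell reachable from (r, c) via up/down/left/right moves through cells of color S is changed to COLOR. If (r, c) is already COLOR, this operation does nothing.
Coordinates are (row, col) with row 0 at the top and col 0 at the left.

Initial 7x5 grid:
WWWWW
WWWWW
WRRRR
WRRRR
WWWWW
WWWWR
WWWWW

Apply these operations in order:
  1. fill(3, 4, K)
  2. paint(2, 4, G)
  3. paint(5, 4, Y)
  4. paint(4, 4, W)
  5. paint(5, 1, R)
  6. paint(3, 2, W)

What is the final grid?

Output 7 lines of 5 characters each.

After op 1 fill(3,4,K) [8 cells changed]:
WWWWW
WWWWW
WKKKK
WKKKK
WWWWW
WWWWR
WWWWW
After op 2 paint(2,4,G):
WWWWW
WWWWW
WKKKG
WKKKK
WWWWW
WWWWR
WWWWW
After op 3 paint(5,4,Y):
WWWWW
WWWWW
WKKKG
WKKKK
WWWWW
WWWWY
WWWWW
After op 4 paint(4,4,W):
WWWWW
WWWWW
WKKKG
WKKKK
WWWWW
WWWWY
WWWWW
After op 5 paint(5,1,R):
WWWWW
WWWWW
WKKKG
WKKKK
WWWWW
WRWWY
WWWWW
After op 6 paint(3,2,W):
WWWWW
WWWWW
WKKKG
WKWKK
WWWWW
WRWWY
WWWWW

Answer: WWWWW
WWWWW
WKKKG
WKWKK
WWWWW
WRWWY
WWWWW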